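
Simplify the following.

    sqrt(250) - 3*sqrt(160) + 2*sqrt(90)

sqrt(250) = 5*sqrt(10); 3*sqrt(160) = 12*sqrt(10); 2*sqrt(90) = 6*sqrt(10)
Combine: (5 - 12 + 6)·sqrt(10) = -sqrt(10)

-sqrt(10)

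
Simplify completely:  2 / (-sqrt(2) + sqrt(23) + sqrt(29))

Group as (sqrt(23) + sqrt(29)) - sqrt(2); multiply by (sqrt(23) + sqrt(29)) + sqrt(2), then rationalise the remaining surd.

(-25*sqrt(2) - 2*sqrt(29) + 4*sqrt(23) + sqrt(1334))/42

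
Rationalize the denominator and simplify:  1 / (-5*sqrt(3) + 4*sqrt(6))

Multiply numerator and denominator by 5*sqrt(3) + 4*sqrt(6).
Denominator becomes 21; numerator becomes 5*sqrt(3) + 4*sqrt(6).

(5*sqrt(3) + 4*sqrt(6))/21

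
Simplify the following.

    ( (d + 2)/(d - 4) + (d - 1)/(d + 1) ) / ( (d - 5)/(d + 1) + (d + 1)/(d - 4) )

(2*d^2 - 2*d + 6)/(2*d^2 - 7*d + 21)

Numerator: (d + 2)/(d - 4) + (d - 1)/(d + 1) = (2*d^2 - 2*d + 6)/(d^2 - 3*d - 4)
Denominator: (d - 5)/(d + 1) + (d + 1)/(d - 4) = (2*d^2 - 7*d + 21)/(d^2 - 3*d - 4)
Divide: ((2*d^2 - 2*d + 6)/(d^2 - 3*d - 4)) · ((d^2 - 3*d - 4)/(2*d^2 - 7*d + 21)) = (2*d^2 - 2*d + 6)/(2*d^2 - 7*d + 21)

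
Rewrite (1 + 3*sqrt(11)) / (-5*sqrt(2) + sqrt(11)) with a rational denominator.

Multiply numerator and denominator by sqrt(11) + 5*sqrt(2).
Denominator becomes -39; numerator becomes sqrt(11) + 5*sqrt(2) + 33 + 15*sqrt(22).

(-15*sqrt(22) - 33 - 5*sqrt(2) - sqrt(11))/39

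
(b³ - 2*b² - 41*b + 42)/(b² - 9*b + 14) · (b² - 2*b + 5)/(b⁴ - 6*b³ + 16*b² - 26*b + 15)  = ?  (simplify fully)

Factor: b³ - 2*b² - 41*b + 42 = (b - 1)·(b + 6)·(b - 7);  b² - 9*b + 14 = (b - 2)·(b - 7);  b⁴ - 6*b³ + 16*b² - 26*b + 15 = (b - 1)·(b - 3)·(b² - 2*b + 5)
Cancel the common factors (b² - 2*b + 5), (b - 1), (b - 7).

(b + 6)/(b² - 5*b + 6)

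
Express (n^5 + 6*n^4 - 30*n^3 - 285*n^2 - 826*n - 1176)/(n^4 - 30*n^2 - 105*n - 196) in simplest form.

n + 6

Factor: n^5 + 6*n^4 - 30*n^3 - 285*n^2 - 826*n - 1176 = (n + 4)*(n + 6)*(n - 7)*(n^2 + 3*n + 7);  n^4 - 30*n^2 - 105*n - 196 = (n + 4)*(n - 7)*(n^2 + 3*n + 7)
Cancel the common factors (n^2 + 3*n + 7), (n - 7), (n + 4).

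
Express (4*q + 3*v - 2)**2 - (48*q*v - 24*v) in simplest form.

Expanding gives 16*q**2 - 24*q*v - 16*q + 9*v**2 + 12*v + 4, a perfect square.

(-4*q + 3*v + 2)**2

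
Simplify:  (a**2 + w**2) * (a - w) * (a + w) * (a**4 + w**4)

Telescope via difference of squares: (a+w)(a-w) = a**2 - w**2, then repeat with the next factor.

a**8 - w**8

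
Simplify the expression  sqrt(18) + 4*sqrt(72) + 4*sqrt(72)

51*sqrt(2)

sqrt(18) = 3*sqrt(2); 4*sqrt(72) = 24*sqrt(2); 4*sqrt(72) = 24*sqrt(2)
Combine: (3 + 24 + 24)·sqrt(2) = 51*sqrt(2)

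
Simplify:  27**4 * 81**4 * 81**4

27**4 = 3**12; 81**4 = 3**16; 81**4 = 3**16
Combine exponents: 3**44

3**44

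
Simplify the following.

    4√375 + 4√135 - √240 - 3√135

19*√15

4√375 = 20*√15; 4√135 = 12*√15; √240 = 4*√15; 3√135 = 9*√15
Combine: (20 + 12 - 4 - 9)·√15 = 19*√15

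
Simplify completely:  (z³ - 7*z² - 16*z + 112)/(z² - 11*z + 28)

Factor: z³ - 7*z² - 16*z + 112 = (z + 4)·(z - 4)·(z - 7);  z² - 11*z + 28 = (z - 7)·(z - 4)
Cancel the common factors (z - 4), (z - 7).

z + 4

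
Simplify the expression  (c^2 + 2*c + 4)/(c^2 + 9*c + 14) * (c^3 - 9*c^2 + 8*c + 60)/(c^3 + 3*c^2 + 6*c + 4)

(c^2 - 11*c + 30)/(c^2 + 8*c + 7)

Factor: c^2 + 9*c + 14 = (c + 7)*(c + 2);  c^3 - 9*c^2 + 8*c + 60 = (c - 5)*(c + 2)*(c - 6);  c^3 + 3*c^2 + 6*c + 4 = (c^2 + 2*c + 4)*(c + 1)
Cancel the common factors (c^2 + 2*c + 4), (c + 2).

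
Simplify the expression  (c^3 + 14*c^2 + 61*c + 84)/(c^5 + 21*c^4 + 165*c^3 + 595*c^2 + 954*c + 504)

1/(c^2 + 7*c + 6)

Factor: c^3 + 14*c^2 + 61*c + 84 = (c + 4)*(c + 7)*(c + 3);  c^5 + 21*c^4 + 165*c^3 + 595*c^2 + 954*c + 504 = (c + 4)*(c + 1)*(c + 6)*(c + 3)*(c + 7)
Cancel the common factors (c + 3), (c + 4), (c + 7).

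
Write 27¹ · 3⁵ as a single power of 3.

3^8

27¹ = 3^3; 3⁵ = 3^5
Combine exponents: 3^8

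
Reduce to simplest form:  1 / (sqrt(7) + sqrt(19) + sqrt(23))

Group as (sqrt(19) + sqrt(23)) + sqrt(7); multiply by (sqrt(19) + sqrt(23)) - sqrt(7), then rationalise the remaining surd.

(-2*sqrt(3059) + 3*sqrt(23) + 11*sqrt(19) + 35*sqrt(7))/523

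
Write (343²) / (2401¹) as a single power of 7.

343² = 7^6; 2401¹ = 7^4
Combine exponents: 7^2

7^2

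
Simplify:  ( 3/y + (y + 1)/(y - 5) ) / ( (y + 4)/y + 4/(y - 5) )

(y^2 + 4*y - 15)/(y^2 + 3*y - 20)

Numerator: 3/y + (y + 1)/(y - 5) = (y^2 + 4*y - 15)/(y^2 - 5*y)
Denominator: (y + 4)/y + 4/(y - 5) = (y^2 + 3*y - 20)/(y^2 - 5*y)
Divide: ((y^2 + 4*y - 15)/(y^2 - 5*y)) · ((y^2 - 5*y)/(y^2 + 3*y - 20)) = (y^2 + 4*y - 15)/(y^2 + 3*y - 20)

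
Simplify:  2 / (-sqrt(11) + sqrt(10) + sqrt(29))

Group as (sqrt(10) + sqrt(29)) - sqrt(11); multiply by (sqrt(10) + sqrt(29)) + sqrt(11), then rationalise the remaining surd.

(-14*sqrt(11) - 4*sqrt(29) + 15*sqrt(10) + sqrt(3190))/94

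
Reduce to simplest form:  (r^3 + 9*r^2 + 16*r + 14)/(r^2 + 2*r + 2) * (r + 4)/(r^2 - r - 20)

(r + 7)/(r - 5)

Factor: r^3 + 9*r^2 + 16*r + 14 = (r^2 + 2*r + 2)*(r + 7);  r^2 - r - 20 = (r + 4)*(r - 5)
Cancel the common factors (r^2 + 2*r + 2), (r + 4).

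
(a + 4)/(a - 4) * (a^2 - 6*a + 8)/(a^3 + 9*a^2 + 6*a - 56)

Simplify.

Factor: a^2 - 6*a + 8 = (a - 4)*(a - 2);  a^3 + 9*a^2 + 6*a - 56 = (a - 2)*(a + 4)*(a + 7)
Cancel the common factors (a - 4), (a - 2), (a + 4).

1/(a + 7)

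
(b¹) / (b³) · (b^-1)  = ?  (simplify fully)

Quotient: (b^-2)
Multiply by (b^-1): add exponents.

b^(-3)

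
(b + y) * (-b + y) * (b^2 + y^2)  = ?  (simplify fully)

Telescope via difference of squares: (y+b)(y-b) = -b^2 + y^2, then repeat with the next factor.

-b^4 + y^4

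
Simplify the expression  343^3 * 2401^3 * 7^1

343^3 = 7^9; 2401^3 = 7^12; 7^1 = 7^1
Combine exponents: 7^22

7^22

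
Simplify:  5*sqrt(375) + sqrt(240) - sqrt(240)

5*sqrt(375) = 25*sqrt(15); sqrt(240) = 4*sqrt(15); sqrt(240) = 4*sqrt(15)
Combine: (25 + 4 - 4)·sqrt(15) = 25*sqrt(15)

25*sqrt(15)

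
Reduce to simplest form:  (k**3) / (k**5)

Quotient: (k**-2)

k**(-2)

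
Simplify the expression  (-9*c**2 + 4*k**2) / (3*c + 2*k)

-3*c + 2*k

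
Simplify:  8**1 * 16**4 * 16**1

8**1 = 2**3; 16**4 = 2**16; 16**1 = 2**4
Combine exponents: 2**23

2**23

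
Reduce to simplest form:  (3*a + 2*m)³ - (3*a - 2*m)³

Write as f((3*a),(2*m)) - f((3*a),-(2*m)) and expand.

108*a²*m + 16*m³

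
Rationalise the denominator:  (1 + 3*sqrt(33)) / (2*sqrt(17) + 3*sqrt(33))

Multiply numerator and denominator by -2*sqrt(17) + 3*sqrt(33).
Denominator becomes 229; numerator becomes -6*sqrt(561) - 2*sqrt(17) + 3*sqrt(33) + 297.

(-6*sqrt(561) - 2*sqrt(17) + 3*sqrt(33) + 297)/229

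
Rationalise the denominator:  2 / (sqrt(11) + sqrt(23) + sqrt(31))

Group as (sqrt(23) + sqrt(31)) + sqrt(11); multiply by (sqrt(23) + sqrt(31)) - sqrt(11), then rationalise the remaining surd.

(-4*sqrt(7843) + 6*sqrt(31) + 38*sqrt(23) + 86*sqrt(11))/1003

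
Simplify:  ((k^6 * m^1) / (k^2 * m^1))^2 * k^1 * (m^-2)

Inside the bracket: k^4
Raise to the power 2: k^8
Multiply by k^1 * (m^-2): add exponents.

k^9/m^2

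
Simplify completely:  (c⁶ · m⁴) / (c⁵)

c*m⁴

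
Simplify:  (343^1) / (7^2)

7^1

343^1 = 7^3; 7^2 = 7^2
Combine exponents: 7^1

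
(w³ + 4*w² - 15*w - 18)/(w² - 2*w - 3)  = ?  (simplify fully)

Factor: w³ + 4*w² - 15*w - 18 = (w + 6)·(w + 1)·(w - 3);  w² - 2*w - 3 = (w - 3)·(w + 1)
Cancel the common factors (w - 3), (w + 1).

w + 6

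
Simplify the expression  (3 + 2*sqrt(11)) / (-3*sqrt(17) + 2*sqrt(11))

(-6*sqrt(187) - 44 - 9*sqrt(17) - 6*sqrt(11))/109

Multiply numerator and denominator by 2*sqrt(11) + 3*sqrt(17).
Denominator becomes -109; numerator becomes 6*sqrt(11) + 9*sqrt(17) + 44 + 6*sqrt(187).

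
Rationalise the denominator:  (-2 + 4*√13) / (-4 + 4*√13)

Multiply numerator and denominator by -4*√13 - 4.
Denominator becomes -192; numerator becomes -200 - 8*√13.

(√13 + 25)/24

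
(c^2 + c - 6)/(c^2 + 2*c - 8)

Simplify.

(c + 3)/(c + 4)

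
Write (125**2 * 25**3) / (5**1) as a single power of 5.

5**11

125**2 = 5**6; 25**3 = 5**6; 5**1 = 5**1
Combine exponents: 5**11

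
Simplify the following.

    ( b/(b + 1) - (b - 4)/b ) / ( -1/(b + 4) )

(-3*b^2 - 16*b - 16)/(b^2 + b)

Numerator: b/(b + 1) - (b - 4)/b = (3*b + 4)/(b^2 + b)
Denominator: -1/(b + 4) = -1/(b + 4)
Divide: ((3*b + 4)/(b^2 + b)) · (-b - 4) = (-3*b^2 - 16*b - 16)/(b^2 + b)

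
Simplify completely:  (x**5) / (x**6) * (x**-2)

x**(-3)

Quotient: (x**-1)
Multiply by (x**-2): add exponents.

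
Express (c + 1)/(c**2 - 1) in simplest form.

1/(c - 1)

Factor: c**2 - 1 = (c - 1)*(c + 1)
Cancel the common factor (c + 1).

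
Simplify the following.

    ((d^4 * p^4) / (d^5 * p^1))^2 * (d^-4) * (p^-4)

Inside the bracket: (d^-1) * p^3
Raise to the power 2: (d^-2) * p^6
Multiply by (d^-4) * (p^-4): add exponents.

p^2/d^6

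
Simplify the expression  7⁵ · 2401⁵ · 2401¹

7^29

7⁵ = 7^5; 2401⁵ = 7^20; 2401¹ = 7^4
Combine exponents: 7^29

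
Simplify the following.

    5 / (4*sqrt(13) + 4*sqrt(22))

(-5*sqrt(13) + 5*sqrt(22))/36

Multiply numerator and denominator by -4*sqrt(13) + 4*sqrt(22).
Denominator becomes 144; numerator becomes -20*sqrt(13) + 20*sqrt(22).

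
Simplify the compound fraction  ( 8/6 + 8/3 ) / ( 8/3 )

3/2

Numerator: 8/6 + 8/3 = 4
Denominator: 8/3 = 8/3
Divide: (4) · (3/8) = 3/2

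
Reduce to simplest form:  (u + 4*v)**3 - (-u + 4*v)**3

2*u*(u**2 + 48*v**2)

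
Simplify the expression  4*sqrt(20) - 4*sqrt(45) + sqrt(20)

-2*sqrt(5)

4*sqrt(20) = 8*sqrt(5); 4*sqrt(45) = 12*sqrt(5); sqrt(20) = 2*sqrt(5)
Combine: (8 - 12 + 2)·sqrt(5) = -2*sqrt(5)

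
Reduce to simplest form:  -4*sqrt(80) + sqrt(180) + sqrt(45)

-7*sqrt(5)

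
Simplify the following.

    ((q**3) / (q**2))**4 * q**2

Inside the bracket: q**1
Raise to the power 4: q**4
Multiply by q**2: add exponents.

q**6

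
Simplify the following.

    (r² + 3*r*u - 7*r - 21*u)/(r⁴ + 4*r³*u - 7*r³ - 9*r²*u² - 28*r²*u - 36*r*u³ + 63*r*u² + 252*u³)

1/(r² + r*u - 12*u²)

Factor: r² + 3*r*u - 7*r - 21*u = (r - 7)·(r + 3*u);  r⁴ + 4*r³*u - 7*r³ - 9*r²*u² - 28*r²*u - 36*r*u³ + 63*r*u² + 252*u³ = (r - 7)·(r + 4*u)·(r + 3*u)·(r - 3*u)
Cancel the common factors (r + 3*u), (r - 7).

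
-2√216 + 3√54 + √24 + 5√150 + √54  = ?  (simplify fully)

2√216 = 12*√6; 3√54 = 9*√6; √24 = 2*√6; 5√150 = 25*√6; √54 = 3*√6
Combine: (-12 + 9 + 2 + 25 + 3)·√6 = 27*√6

27*√6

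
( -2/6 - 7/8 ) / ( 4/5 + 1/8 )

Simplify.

Numerator: -2/6 - 7/8 = -29/24
Denominator: 4/5 + 1/8 = 37/40
Divide: (-29/24) · (40/37) = -145/111

-145/111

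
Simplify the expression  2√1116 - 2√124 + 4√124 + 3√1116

2√1116 = 12*√31; 2√124 = 4*√31; 4√124 = 8*√31; 3√1116 = 18*√31
Combine: (12 - 4 + 8 + 18)·√31 = 34*√31

34*√31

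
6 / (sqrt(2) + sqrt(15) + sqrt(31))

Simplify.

(-27*sqrt(15) - 66*sqrt(2) + 3*sqrt(930) + 21*sqrt(31))/19

Group as (sqrt(2) + sqrt(15)) + sqrt(31); multiply by (sqrt(2) + sqrt(15)) - sqrt(31), then rationalise the remaining surd.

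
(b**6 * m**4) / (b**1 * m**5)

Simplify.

Quotient: b**5 * (m**-1)

b**5/m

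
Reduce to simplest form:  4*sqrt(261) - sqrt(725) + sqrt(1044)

13*sqrt(29)

4*sqrt(261) = 12*sqrt(29); sqrt(725) = 5*sqrt(29); sqrt(1044) = 6*sqrt(29)
Combine: (12 - 5 + 6)·sqrt(29) = 13*sqrt(29)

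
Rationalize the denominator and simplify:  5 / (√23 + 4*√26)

Multiply numerator and denominator by -√23 + 4*√26.
Denominator becomes 393; numerator becomes -5*√23 + 20*√26.

(-5*√23 + 20*√26)/393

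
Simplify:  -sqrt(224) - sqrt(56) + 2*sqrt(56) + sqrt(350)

sqrt(224) = 4*sqrt(14); sqrt(56) = 2*sqrt(14); 2*sqrt(56) = 4*sqrt(14); sqrt(350) = 5*sqrt(14)
Combine: (-4 - 2 + 4 + 5)·sqrt(14) = 3*sqrt(14)

3*sqrt(14)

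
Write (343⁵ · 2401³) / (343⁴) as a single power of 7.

343⁵ = 7^15; 2401³ = 7^12; 343⁴ = 7^12
Combine exponents: 7^15

7^15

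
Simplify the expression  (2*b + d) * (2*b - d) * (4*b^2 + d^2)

16*b^4 - d^4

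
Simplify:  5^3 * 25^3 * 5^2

5^3 = 5^3; 25^3 = 5^6; 5^2 = 5^2
Combine exponents: 5^11

5^11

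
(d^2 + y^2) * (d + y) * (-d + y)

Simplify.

-d^4 + y^4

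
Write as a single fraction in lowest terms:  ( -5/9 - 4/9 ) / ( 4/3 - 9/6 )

Numerator: -5/9 - 4/9 = -1
Denominator: 4/3 - 9/6 = -1/6
Divide: (-1) · (-6) = 6

6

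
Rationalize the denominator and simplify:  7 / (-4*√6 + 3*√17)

(28*√6 + 21*√17)/57

Multiply numerator and denominator by 4*√6 + 3*√17.
Denominator becomes 57; numerator becomes 28*√6 + 21*√17.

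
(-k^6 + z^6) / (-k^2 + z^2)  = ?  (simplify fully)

k^4 + k^2*z^2 + z^4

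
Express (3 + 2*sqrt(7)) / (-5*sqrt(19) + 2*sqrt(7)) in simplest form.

Multiply numerator and denominator by 2*sqrt(7) + 5*sqrt(19).
Denominator becomes -447; numerator becomes 6*sqrt(7) + 28 + 15*sqrt(19) + 10*sqrt(133).

(-10*sqrt(133) - 15*sqrt(19) - 28 - 6*sqrt(7))/447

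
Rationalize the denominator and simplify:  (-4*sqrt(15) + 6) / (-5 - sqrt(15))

Multiply numerator and denominator by -5 + sqrt(15).
Denominator becomes 10; numerator becomes -90 + 26*sqrt(15).

(-45 + 13*sqrt(15))/5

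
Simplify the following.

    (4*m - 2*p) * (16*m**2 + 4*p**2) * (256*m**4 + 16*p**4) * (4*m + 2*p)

Telescope via difference of squares: ((4*m)+(2*p))((4*m)-(2*p)) = 16*m**2 - 4*p**2, then repeat with the next factor.

65536*m**8 - 256*p**8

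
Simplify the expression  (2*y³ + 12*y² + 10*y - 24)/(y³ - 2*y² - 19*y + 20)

Factor: 2*y³ + 12*y² + 10*y - 24 = 2·(y - 1)·(y + 4)·(y + 3);  y³ - 2*y² - 19*y + 20 = (y - 1)·(y + 4)·(y - 5)
Cancel the common factors (y - 1), (y + 4).

(2*y + 6)/(y - 5)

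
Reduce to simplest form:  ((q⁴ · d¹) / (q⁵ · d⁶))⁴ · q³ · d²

1/(d^18*q)

Inside the bracket: (q^-1) · (d^-5)
Raise to the power 4: (q^-4) · (d^-20)
Multiply by q³ · d²: add exponents.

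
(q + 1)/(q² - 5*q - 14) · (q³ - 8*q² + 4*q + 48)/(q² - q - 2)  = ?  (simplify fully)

Factor: q² - 5*q - 14 = (q - 7)·(q + 2);  q³ - 8*q² + 4*q + 48 = (q - 4)·(q - 6)·(q + 2);  q² - q - 2 = (q + 1)·(q - 2)
Cancel the common factors (q + 2), (q + 1).

(q² - 10*q + 24)/(q² - 9*q + 14)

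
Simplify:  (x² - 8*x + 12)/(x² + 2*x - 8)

Factor: x² - 8*x + 12 = (x - 6)·(x - 2);  x² + 2*x - 8 = (x - 2)·(x + 4)
Cancel the common factor (x - 2).

(x - 6)/(x + 4)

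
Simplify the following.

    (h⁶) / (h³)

Quotient: h³

h³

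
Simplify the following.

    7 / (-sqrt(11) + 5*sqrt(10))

(7*sqrt(11) + 35*sqrt(10))/239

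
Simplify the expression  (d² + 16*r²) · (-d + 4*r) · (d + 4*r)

-d⁴ + 256*r⁴

Telescope via difference of squares: ((4*r)+d)((4*r)-d) = -d² + 16*r², then repeat with the next factor.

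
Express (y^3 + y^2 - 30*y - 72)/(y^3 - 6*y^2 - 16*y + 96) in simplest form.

Factor: y^3 + y^2 - 30*y - 72 = (y + 3)*(y - 6)*(y + 4);  y^3 - 6*y^2 - 16*y + 96 = (y + 4)*(y - 4)*(y - 6)
Cancel the common factors (y - 6), (y + 4).

(y + 3)/(y - 4)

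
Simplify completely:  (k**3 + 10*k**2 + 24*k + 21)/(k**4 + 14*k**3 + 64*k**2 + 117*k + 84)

Factor: k**3 + 10*k**2 + 24*k + 21 = (k**2 + 3*k + 3)*(k + 7);  k**4 + 14*k**3 + 64*k**2 + 117*k + 84 = (k**2 + 3*k + 3)*(k + 7)*(k + 4)
Cancel the common factors (k**2 + 3*k + 3), (k + 7).

1/(k + 4)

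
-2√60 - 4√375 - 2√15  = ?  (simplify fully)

2√60 = 4*√15; 4√375 = 20*√15; 2√15 = 2*√15
Combine: (-4 - 20 - 2)·√15 = -26*√15

-26*√15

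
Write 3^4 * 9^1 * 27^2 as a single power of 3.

3^12

3^4 = 3^4; 9^1 = 3^2; 27^2 = 3^6
Combine exponents: 3^12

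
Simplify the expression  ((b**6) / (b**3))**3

Inside the bracket: b**3
Raise to the power 3: b**9

b**9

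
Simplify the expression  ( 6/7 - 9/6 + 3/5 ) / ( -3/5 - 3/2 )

1/49

Numerator: 6/7 - 9/6 + 3/5 = -3/70
Denominator: -3/5 - 3/2 = -21/10
Divide: (-3/70) · (-10/21) = 1/49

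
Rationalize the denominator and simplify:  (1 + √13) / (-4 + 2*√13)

Multiply numerator and denominator by -2*√13 - 4.
Denominator becomes -36; numerator becomes -30 - 6*√13.

(√13 + 5)/6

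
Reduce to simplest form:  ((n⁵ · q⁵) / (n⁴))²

Inside the bracket: n¹ · q⁵
Raise to the power 2: n² · q^10

n²*q^10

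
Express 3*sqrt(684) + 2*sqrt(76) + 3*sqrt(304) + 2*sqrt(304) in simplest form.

42*sqrt(19)

3*sqrt(684) = 18*sqrt(19); 2*sqrt(76) = 4*sqrt(19); 3*sqrt(304) = 12*sqrt(19); 2*sqrt(304) = 8*sqrt(19)
Combine: (18 + 4 + 12 + 8)·sqrt(19) = 42*sqrt(19)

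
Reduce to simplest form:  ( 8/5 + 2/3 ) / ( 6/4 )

Numerator: 8/5 + 2/3 = 34/15
Denominator: 6/4 = 3/2
Divide: (34/15) · (2/3) = 68/45

68/45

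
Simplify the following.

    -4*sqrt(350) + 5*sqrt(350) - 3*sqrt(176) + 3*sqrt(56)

4*sqrt(350) = 20*sqrt(14); 5*sqrt(350) = 25*sqrt(14); 3*sqrt(176) = 12*sqrt(11); 3*sqrt(56) = 6*sqrt(14)

-12*sqrt(11) + 11*sqrt(14)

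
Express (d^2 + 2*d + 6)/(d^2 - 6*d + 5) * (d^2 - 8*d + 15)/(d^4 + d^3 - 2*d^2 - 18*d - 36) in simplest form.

1/(d^2 + d - 2)

Factor: d^2 - 6*d + 5 = (d - 5)*(d - 1);  d^2 - 8*d + 15 = (d - 3)*(d - 5);  d^4 + d^3 - 2*d^2 - 18*d - 36 = (d^2 + 2*d + 6)*(d + 2)*(d - 3)
Cancel the common factors (d^2 + 2*d + 6), (d - 5), (d - 3).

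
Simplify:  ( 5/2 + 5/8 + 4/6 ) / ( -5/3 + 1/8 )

-91/37

Numerator: 5/2 + 5/8 + 4/6 = 91/24
Denominator: -5/3 + 1/8 = -37/24
Divide: (91/24) · (-24/37) = -91/37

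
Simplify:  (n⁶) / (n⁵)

Quotient: n¹

n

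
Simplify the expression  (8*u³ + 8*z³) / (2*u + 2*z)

Apply the sum-of-cubes factorisation and cancel (2*u + 2*z).

4*u² - 4*u*z + 4*z²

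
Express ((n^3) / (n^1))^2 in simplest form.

n^4

Inside the bracket: n^2
Raise to the power 2: n^4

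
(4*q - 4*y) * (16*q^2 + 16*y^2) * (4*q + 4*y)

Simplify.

256*q^4 - 256*y^4

Pair the conjugate factors: ((4*q)+(4*y))((4*q)-(4*y)) = 16*q^2 - 16*y^2, then repeat with the next factor.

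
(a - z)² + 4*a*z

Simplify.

Expanding gives a² + 2*a*z + z², a perfect square.

(a + z)²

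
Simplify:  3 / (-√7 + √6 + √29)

(-45*√6 - 3*√1218 + 42*√7 + 24*√29)/44

Group as (√6 + √29) - √7; multiply by (√6 + √29) + √7, then rationalise the remaining surd.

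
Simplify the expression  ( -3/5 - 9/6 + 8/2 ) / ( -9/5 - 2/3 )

-57/74

Numerator: -3/5 - 9/6 + 8/2 = 19/10
Denominator: -9/5 - 2/3 = -37/15
Divide: (19/10) · (-15/37) = -57/74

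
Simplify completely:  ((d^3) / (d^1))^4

Inside the bracket: d^2
Raise to the power 4: d^8

d^8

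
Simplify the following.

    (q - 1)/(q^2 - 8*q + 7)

Factor: q^2 - 8*q + 7 = (q - 1)*(q - 7)
Cancel the common factor (q - 1).

1/(q - 7)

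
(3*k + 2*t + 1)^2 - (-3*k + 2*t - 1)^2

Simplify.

Binomially expand both and collect terms in (2*t), (3*k + 1).

8*t*(3*k + 1)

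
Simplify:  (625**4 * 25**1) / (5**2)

625**4 = 5**16; 25**1 = 5**2; 5**2 = 5**2
Combine exponents: 5**16

5**16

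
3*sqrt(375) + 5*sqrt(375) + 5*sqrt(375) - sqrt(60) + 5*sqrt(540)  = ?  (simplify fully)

93*sqrt(15)

3*sqrt(375) = 15*sqrt(15); 5*sqrt(375) = 25*sqrt(15); 5*sqrt(375) = 25*sqrt(15); sqrt(60) = 2*sqrt(15); 5*sqrt(540) = 30*sqrt(15)
Combine: (15 + 25 + 25 - 2 + 30)·sqrt(15) = 93*sqrt(15)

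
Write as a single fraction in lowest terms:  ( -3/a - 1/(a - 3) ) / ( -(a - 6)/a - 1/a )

Numerator: -3/a - 1/(a - 3) = (-4*a + 9)/(a**2 - 3*a)
Denominator: -(a - 6)/a - 1/a = (-a + 5)/a
Divide: ((-4*a + 9)/(a**2 - 3*a)) · (a/(-a + 5)) = (4*a - 9)/(a**2 - 8*a + 15)

(4*a - 9)/(a**2 - 8*a + 15)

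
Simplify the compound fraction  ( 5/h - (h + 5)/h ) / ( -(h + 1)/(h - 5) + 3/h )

(h² - 5*h)/(h² - 2*h + 15)

Numerator: 5/h - (h + 5)/h = -1
Denominator: -(h + 1)/(h - 5) + 3/h = (-h² + 2*h - 15)/(h² - 5*h)
Divide: (-1) · ((h² - 5*h)/(-h² + 2*h - 15)) = (h² - 5*h)/(h² - 2*h + 15)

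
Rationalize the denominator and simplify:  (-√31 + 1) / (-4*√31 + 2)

(-√31 + 61)/246

Multiply numerator and denominator by 2 + 4*√31.
Denominator becomes -492; numerator becomes -122 + 2*√31.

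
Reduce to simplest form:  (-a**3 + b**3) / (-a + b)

a**2 + a*b + b**2

Factor as (a-b)(a**2+ab+b**2) with a=b, b=a.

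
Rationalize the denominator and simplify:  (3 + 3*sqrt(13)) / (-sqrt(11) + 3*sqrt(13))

Multiply numerator and denominator by sqrt(11) + 3*sqrt(13).
Denominator becomes 106; numerator becomes 3*sqrt(11) + 9*sqrt(13) + 3*sqrt(143) + 117.

(3*sqrt(11) + 9*sqrt(13) + 3*sqrt(143) + 117)/106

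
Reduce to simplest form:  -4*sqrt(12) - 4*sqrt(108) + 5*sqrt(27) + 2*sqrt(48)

4*sqrt(12) = 8*sqrt(3); 4*sqrt(108) = 24*sqrt(3); 5*sqrt(27) = 15*sqrt(3); 2*sqrt(48) = 8*sqrt(3)
Combine: (-8 - 24 + 15 + 8)·sqrt(3) = -9*sqrt(3)

-9*sqrt(3)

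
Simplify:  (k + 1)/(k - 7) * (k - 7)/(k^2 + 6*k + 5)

Factor: k^2 + 6*k + 5 = (k + 5)*(k + 1)
Cancel the common factors (k + 1), (k - 7).

1/(k + 5)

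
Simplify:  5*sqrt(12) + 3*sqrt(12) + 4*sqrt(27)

28*sqrt(3)

5*sqrt(12) = 10*sqrt(3); 3*sqrt(12) = 6*sqrt(3); 4*sqrt(27) = 12*sqrt(3)
Combine: (10 + 6 + 12)·sqrt(3) = 28*sqrt(3)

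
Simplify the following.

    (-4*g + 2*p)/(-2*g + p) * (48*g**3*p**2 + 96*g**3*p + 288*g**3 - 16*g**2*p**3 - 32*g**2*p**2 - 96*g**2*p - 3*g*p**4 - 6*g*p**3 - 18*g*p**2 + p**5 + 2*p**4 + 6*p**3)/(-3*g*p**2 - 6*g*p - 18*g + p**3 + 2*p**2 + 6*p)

Factor: -4*g + 2*p = 2*(-2*g + p);  48*g**3*p**2 + 96*g**3*p + 288*g**3 - 16*g**2*p**3 - 32*g**2*p**2 - 96*g**2*p - 3*g*p**4 - 6*g*p**3 - 18*g*p**2 + p**5 + 2*p**4 + 6*p**3 = (-4*g + p)*(-3*g + p)*(p**2 + 2*p + 6)*(4*g + p);  -3*g*p**2 - 6*g*p - 18*g + p**3 + 2*p**2 + 6*p = (-3*g + p)*(p**2 + 2*p + 6)
Cancel the common factors (p**2 + 2*p + 6), (-2*g + p), (-3*g + p).

-32*g**2 + 2*p**2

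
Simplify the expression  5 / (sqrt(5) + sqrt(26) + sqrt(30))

Group as (sqrt(5) + sqrt(26)) + sqrt(30); multiply by (sqrt(5) + sqrt(26)) - sqrt(30), then rationalise the remaining surd.

(-100*sqrt(39) + 5*sqrt(30) + 45*sqrt(26) + 255*sqrt(5))/519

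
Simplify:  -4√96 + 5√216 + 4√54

26*√6

4√96 = 16*√6; 5√216 = 30*√6; 4√54 = 12*√6
Combine: (-16 + 30 + 12)·√6 = 26*√6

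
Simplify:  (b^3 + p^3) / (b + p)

Factor as (a+b)(a^2-ab+b^2) with a=p, b=b.

b^2 - b*p + p^2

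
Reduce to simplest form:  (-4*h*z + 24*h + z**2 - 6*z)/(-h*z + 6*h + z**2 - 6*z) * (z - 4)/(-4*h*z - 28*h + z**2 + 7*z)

(z - 4)/(-h*z - 7*h + z**2 + 7*z)

Factor: -4*h*z + 24*h + z**2 - 6*z = (z - 6)*(-4*h + z);  -h*z + 6*h + z**2 - 6*z = (z - 6)*(-h + z);  -4*h*z - 28*h + z**2 + 7*z = (z + 7)*(-4*h + z)
Cancel the common factors (-4*h + z), (z - 6).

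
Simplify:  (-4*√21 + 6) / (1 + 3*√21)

(-129 + 11*√21)/94

Multiply numerator and denominator by -3*√21 + 1.
Denominator becomes -188; numerator becomes -22*√21 + 258.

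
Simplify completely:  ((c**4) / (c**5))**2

c**(-2)

Inside the bracket: (c**-1)
Raise to the power 2: (c**-2)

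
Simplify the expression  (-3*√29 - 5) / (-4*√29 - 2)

Multiply numerator and denominator by -2 + 4*√29.
Denominator becomes -460; numerator becomes -338 - 14*√29.

(7*√29 + 169)/230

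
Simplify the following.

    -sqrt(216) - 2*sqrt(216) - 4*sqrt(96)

sqrt(216) = 6*sqrt(6); 2*sqrt(216) = 12*sqrt(6); 4*sqrt(96) = 16*sqrt(6)
Combine: (-6 - 12 - 16)·sqrt(6) = -34*sqrt(6)

-34*sqrt(6)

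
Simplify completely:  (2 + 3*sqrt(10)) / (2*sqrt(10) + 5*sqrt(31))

(-60 - 4*sqrt(10) + 10*sqrt(31) + 15*sqrt(310))/735

Multiply numerator and denominator by -5*sqrt(31) + 2*sqrt(10).
Denominator becomes -735; numerator becomes -15*sqrt(310) - 10*sqrt(31) + 4*sqrt(10) + 60.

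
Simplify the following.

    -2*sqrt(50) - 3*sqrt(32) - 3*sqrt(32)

-34*sqrt(2)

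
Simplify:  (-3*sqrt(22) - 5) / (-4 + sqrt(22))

(-86 - 17*sqrt(22))/6

Multiply numerator and denominator by -sqrt(22) - 4.
Denominator becomes -6; numerator becomes 17*sqrt(22) + 86.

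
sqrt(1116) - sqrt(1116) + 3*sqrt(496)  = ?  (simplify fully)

sqrt(1116) = 6*sqrt(31); sqrt(1116) = 6*sqrt(31); 3*sqrt(496) = 12*sqrt(31)
Combine: (6 - 6 + 12)·sqrt(31) = 12*sqrt(31)

12*sqrt(31)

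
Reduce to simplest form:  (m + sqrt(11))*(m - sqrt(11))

m^2 - 11

Difference of squares with P = m, Q = sqrt(11).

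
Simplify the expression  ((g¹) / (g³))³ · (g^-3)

g^(-9)

Inside the bracket: (g^-2)
Raise to the power 3: (g^-6)
Multiply by (g^-3): add exponents.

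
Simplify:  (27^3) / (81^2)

3^1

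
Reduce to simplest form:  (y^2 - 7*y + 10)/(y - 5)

y - 2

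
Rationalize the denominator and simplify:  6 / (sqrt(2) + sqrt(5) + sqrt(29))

(-13*sqrt(5) - 16*sqrt(2) + sqrt(290) + 11*sqrt(29))/37

Group as (sqrt(5) + sqrt(29)) + sqrt(2); multiply by (sqrt(5) + sqrt(29)) - sqrt(2), then rationalise the remaining surd.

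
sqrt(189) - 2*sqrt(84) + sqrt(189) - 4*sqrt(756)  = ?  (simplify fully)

sqrt(189) = 3*sqrt(21); 2*sqrt(84) = 4*sqrt(21); sqrt(189) = 3*sqrt(21); 4*sqrt(756) = 24*sqrt(21)
Combine: (3 - 4 + 3 - 24)·sqrt(21) = -22*sqrt(21)

-22*sqrt(21)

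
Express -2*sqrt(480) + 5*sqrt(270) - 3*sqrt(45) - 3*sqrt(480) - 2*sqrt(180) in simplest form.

-21*sqrt(5) - 5*sqrt(30)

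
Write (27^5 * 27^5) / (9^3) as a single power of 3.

27^5 = 3^15; 27^5 = 3^15; 9^3 = 3^6
Combine exponents: 3^24

3^24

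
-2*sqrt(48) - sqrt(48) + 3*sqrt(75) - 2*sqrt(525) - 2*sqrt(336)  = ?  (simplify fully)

-18*sqrt(21) + 3*sqrt(3)

2*sqrt(48) = 8*sqrt(3); sqrt(48) = 4*sqrt(3); 3*sqrt(75) = 15*sqrt(3); 2*sqrt(525) = 10*sqrt(21); 2*sqrt(336) = 8*sqrt(21)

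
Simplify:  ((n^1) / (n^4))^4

Inside the bracket: (n^-3)
Raise to the power 4: (n^-12)

n^(-12)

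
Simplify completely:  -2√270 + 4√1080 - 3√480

6*√30

2√270 = 6*√30; 4√1080 = 24*√30; 3√480 = 12*√30
Combine: (-6 + 24 - 12)·√30 = 6*√30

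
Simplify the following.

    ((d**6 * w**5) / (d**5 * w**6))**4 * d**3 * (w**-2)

Inside the bracket: d**1 * (w**-1)
Raise to the power 4: d**4 * (w**-4)
Multiply by d**3 * (w**-2): add exponents.

d**7/w**6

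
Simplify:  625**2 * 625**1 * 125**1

5**15

625**2 = 5**8; 625**1 = 5**4; 125**1 = 5**3
Combine exponents: 5**15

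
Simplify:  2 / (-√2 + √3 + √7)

Group as (√3 + √7) - √2; multiply by (√3 + √7) + √2, then rationalise the remaining surd.

(-4*√2 - √7 + 3*√3 + √42)/5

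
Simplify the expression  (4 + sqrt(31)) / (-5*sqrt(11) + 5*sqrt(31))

(4*sqrt(11) + sqrt(341) + 4*sqrt(31) + 31)/100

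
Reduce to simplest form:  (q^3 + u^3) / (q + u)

q^2 - q*u + u^2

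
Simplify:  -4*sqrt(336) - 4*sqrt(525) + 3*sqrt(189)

4*sqrt(336) = 16*sqrt(21); 4*sqrt(525) = 20*sqrt(21); 3*sqrt(189) = 9*sqrt(21)
Combine: (-16 - 20 + 9)·sqrt(21) = -27*sqrt(21)

-27*sqrt(21)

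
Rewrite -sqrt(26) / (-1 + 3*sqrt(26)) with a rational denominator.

(-78 - sqrt(26))/233

Multiply numerator and denominator by -3*sqrt(26) - 1.
Denominator becomes -233; numerator becomes sqrt(26) + 78.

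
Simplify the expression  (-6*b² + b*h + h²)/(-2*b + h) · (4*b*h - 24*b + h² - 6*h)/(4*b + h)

3*b*h - 18*b + h² - 6*h

Factor: -6*b² + b*h + h² = (-2*b + h)·(3*b + h);  4*b*h - 24*b + h² - 6*h = (h - 6)·(4*b + h)
Cancel the common factors (-2*b + h), (4*b + h).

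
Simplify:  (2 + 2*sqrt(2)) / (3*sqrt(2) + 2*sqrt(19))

(-6 - 3*sqrt(2) + 2*sqrt(19) + 2*sqrt(38))/29

Multiply numerator and denominator by -2*sqrt(19) + 3*sqrt(2).
Denominator becomes -58; numerator becomes -4*sqrt(38) - 4*sqrt(19) + 6*sqrt(2) + 12.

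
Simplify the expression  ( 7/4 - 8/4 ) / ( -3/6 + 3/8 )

2

Numerator: 7/4 - 8/4 = -1/4
Denominator: -3/6 + 3/8 = -1/8
Divide: (-1/4) · (-8) = 2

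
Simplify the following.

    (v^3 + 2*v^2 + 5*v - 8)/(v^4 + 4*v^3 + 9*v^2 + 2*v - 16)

Factor: v^3 + 2*v^2 + 5*v - 8 = (v^2 + 3*v + 8)*(v - 1);  v^4 + 4*v^3 + 9*v^2 + 2*v - 16 = (v - 1)*(v + 2)*(v^2 + 3*v + 8)
Cancel the common factors (v^2 + 3*v + 8), (v - 1).

1/(v + 2)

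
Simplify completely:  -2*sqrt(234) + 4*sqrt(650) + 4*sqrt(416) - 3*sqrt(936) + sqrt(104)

14*sqrt(26)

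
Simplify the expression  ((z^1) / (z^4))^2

Inside the bracket: (z^-3)
Raise to the power 2: (z^-6)

z^(-6)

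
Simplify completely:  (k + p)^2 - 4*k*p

(k - p)^2

Expand the square and combine the 4*k*p term.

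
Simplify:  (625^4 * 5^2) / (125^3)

5^9

625^4 = 5^16; 5^2 = 5^2; 125^3 = 5^9
Combine exponents: 5^9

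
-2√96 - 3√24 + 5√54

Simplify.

√6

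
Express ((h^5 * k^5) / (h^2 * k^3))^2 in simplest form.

Inside the bracket: h^3 * k^2
Raise to the power 2: h^6 * k^4

h^6*k^4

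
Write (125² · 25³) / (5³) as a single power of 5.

125² = 5^6; 25³ = 5^6; 5³ = 5^3
Combine exponents: 5^9

5^9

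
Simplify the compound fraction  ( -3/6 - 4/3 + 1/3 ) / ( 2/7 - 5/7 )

7/2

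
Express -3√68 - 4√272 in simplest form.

-22*√17

3√68 = 6*√17; 4√272 = 16*√17
Combine: (-6 - 16)·√17 = -22*√17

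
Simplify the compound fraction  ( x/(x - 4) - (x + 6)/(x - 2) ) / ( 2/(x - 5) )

Numerator: x/(x - 4) - (x + 6)/(x - 2) = (-4*x + 24)/(x^2 - 6*x + 8)
Denominator: 2/(x - 5) = 2/(x - 5)
Divide: ((-4*x + 24)/(x^2 - 6*x + 8)) · (x/2 - 5/2) = (-2*x^2 + 22*x - 60)/(x^2 - 6*x + 8)

(-2*x^2 + 22*x - 60)/(x^2 - 6*x + 8)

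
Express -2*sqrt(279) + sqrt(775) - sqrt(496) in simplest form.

-5*sqrt(31)

2*sqrt(279) = 6*sqrt(31); sqrt(775) = 5*sqrt(31); sqrt(496) = 4*sqrt(31)
Combine: (-6 + 5 - 4)·sqrt(31) = -5*sqrt(31)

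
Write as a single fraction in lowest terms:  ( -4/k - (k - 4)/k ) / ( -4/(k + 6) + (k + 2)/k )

Numerator: -4/k - (k - 4)/k = -1
Denominator: -4/(k + 6) + (k + 2)/k = (k^2 + 4*k + 12)/(k^2 + 6*k)
Divide: (-1) · ((k^2 + 6*k)/(k^2 + 4*k + 12)) = (-k^2 - 6*k)/(k^2 + 4*k + 12)

(-k^2 - 6*k)/(k^2 + 4*k + 12)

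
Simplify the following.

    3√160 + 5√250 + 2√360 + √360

3√160 = 12*√10; 5√250 = 25*√10; 2√360 = 12*√10; √360 = 6*√10
Combine: (12 + 25 + 12 + 6)·√10 = 55*√10

55*√10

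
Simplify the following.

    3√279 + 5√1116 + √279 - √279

3√279 = 9*√31; 5√1116 = 30*√31; √279 = 3*√31; √279 = 3*√31
Combine: (9 + 30 + 3 - 3)·√31 = 39*√31

39*√31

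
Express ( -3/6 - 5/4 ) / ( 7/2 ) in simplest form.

Numerator: -3/6 - 5/4 = -7/4
Denominator: 7/2 = 7/2
Divide: (-7/4) · (2/7) = -1/2

-1/2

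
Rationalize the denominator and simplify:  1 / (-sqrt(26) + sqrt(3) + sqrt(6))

Group as (sqrt(3) + sqrt(6)) - sqrt(26); multiply by (sqrt(3) + sqrt(6)) + sqrt(26), then rationalise the remaining surd.

(-17*sqrt(26) - 23*sqrt(6) - 29*sqrt(3) - 12*sqrt(13))/217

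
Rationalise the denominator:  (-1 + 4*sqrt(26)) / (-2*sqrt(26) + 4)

Multiply numerator and denominator by 4 + 2*sqrt(26).
Denominator becomes -88; numerator becomes 14*sqrt(26) + 204.

(-102 - 7*sqrt(26))/44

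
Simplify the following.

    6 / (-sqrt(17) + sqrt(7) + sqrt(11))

(-6*sqrt(17) + 78*sqrt(11) + 126*sqrt(7) + 12*sqrt(1309))/307

Group as (sqrt(7) + sqrt(11)) - sqrt(17); multiply by (sqrt(7) + sqrt(11)) + sqrt(17), then rationalise the remaining surd.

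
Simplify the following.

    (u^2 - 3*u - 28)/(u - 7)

Factor: u^2 - 3*u - 28 = (u - 7)*(u + 4)
Cancel the common factor (u - 7).

u + 4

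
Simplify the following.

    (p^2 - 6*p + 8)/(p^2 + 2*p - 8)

Factor: p^2 - 6*p + 8 = (p - 2)*(p - 4);  p^2 + 2*p - 8 = (p - 2)*(p + 4)
Cancel the common factor (p - 2).

(p - 4)/(p + 4)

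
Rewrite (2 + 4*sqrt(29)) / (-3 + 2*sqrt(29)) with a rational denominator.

Multiply numerator and denominator by -2*sqrt(29) - 3.
Denominator becomes -107; numerator becomes -238 - 16*sqrt(29).

(16*sqrt(29) + 238)/107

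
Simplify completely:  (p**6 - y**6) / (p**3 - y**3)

p**3 + y**3

Difference of sixth powers: factor out (p**3 - y**3).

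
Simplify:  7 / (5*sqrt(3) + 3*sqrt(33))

(-35*sqrt(3) + 21*sqrt(33))/222

Multiply numerator and denominator by -5*sqrt(3) + 3*sqrt(33).
Denominator becomes 222; numerator becomes -35*sqrt(3) + 21*sqrt(33).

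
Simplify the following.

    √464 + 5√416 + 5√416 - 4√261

-8*√29 + 40*√26

√464 = 4*√29; 5√416 = 20*√26; 5√416 = 20*√26; 4√261 = 12*√29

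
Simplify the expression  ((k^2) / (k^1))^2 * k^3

k^5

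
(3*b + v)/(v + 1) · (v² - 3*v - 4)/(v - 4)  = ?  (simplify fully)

Factor: v² - 3*v - 4 = (v - 4)·(v + 1)
Cancel the common factors (v - 4), (v + 1).

3*b + v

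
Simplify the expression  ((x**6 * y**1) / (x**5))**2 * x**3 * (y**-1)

x**5*y

Inside the bracket: x**1 * y**1
Raise to the power 2: x**2 * y**2
Multiply by x**3 * (y**-1): add exponents.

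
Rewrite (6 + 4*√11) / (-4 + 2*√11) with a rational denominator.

Multiply numerator and denominator by -2*√11 - 4.
Denominator becomes -28; numerator becomes -112 - 28*√11.

√11 + 4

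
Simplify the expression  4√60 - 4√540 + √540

4√60 = 8*√15; 4√540 = 24*√15; √540 = 6*√15
Combine: (8 - 24 + 6)·√15 = -10*√15

-10*√15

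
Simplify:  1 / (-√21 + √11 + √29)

(-19*√21 + 3*√29 + 39*√11 + 2*√6699)/915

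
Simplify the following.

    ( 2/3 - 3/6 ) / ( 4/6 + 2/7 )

Numerator: 2/3 - 3/6 = 1/6
Denominator: 4/6 + 2/7 = 20/21
Divide: (1/6) · (21/20) = 7/40

7/40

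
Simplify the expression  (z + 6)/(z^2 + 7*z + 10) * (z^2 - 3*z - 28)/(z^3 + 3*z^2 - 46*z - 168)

1/(z^2 + 7*z + 10)

Factor: z^2 + 7*z + 10 = (z + 2)*(z + 5);  z^2 - 3*z - 28 = (z - 7)*(z + 4);  z^3 + 3*z^2 - 46*z - 168 = (z + 4)*(z + 6)*(z - 7)
Cancel the common factors (z - 7), (z + 4), (z + 6).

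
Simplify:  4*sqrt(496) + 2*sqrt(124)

4*sqrt(496) = 16*sqrt(31); 2*sqrt(124) = 4*sqrt(31)
Combine: (16 + 4)·sqrt(31) = 20*sqrt(31)

20*sqrt(31)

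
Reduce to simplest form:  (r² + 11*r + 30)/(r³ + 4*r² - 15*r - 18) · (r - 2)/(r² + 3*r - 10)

1/(r² - 2*r - 3)

Factor: r² + 11*r + 30 = (r + 5)·(r + 6);  r³ + 4*r² - 15*r - 18 = (r + 1)·(r - 3)·(r + 6);  r² + 3*r - 10 = (r + 5)·(r - 2)
Cancel the common factors (r + 6), (r + 5), (r - 2).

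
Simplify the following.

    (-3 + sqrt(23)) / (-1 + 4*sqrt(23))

(-11*sqrt(23) + 89)/367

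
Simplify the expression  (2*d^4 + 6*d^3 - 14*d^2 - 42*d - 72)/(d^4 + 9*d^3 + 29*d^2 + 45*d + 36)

(2*d - 6)/(d + 3)

Factor: 2*d^4 + 6*d^3 - 14*d^2 - 42*d - 72 = 2*(d - 3)*(d^2 + 2*d + 3)*(d + 4);  d^4 + 9*d^3 + 29*d^2 + 45*d + 36 = (d + 3)*(d + 4)*(d^2 + 2*d + 3)
Cancel the common factors (d^2 + 2*d + 3), (d + 4).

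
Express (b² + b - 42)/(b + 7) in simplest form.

b - 6

Factor: b² + b - 42 = (b + 7)·(b - 6)
Cancel the common factor (b + 7).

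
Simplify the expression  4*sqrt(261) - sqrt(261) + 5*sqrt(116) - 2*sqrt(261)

4*sqrt(261) = 12*sqrt(29); sqrt(261) = 3*sqrt(29); 5*sqrt(116) = 10*sqrt(29); 2*sqrt(261) = 6*sqrt(29)
Combine: (12 - 3 + 10 - 6)·sqrt(29) = 13*sqrt(29)

13*sqrt(29)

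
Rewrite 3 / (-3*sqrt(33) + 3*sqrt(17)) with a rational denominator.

Multiply numerator and denominator by 3*sqrt(17) + 3*sqrt(33).
Denominator becomes -144; numerator becomes 9*sqrt(17) + 9*sqrt(33).

(-sqrt(33) - sqrt(17))/16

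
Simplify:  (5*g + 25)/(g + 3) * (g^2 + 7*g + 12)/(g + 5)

Factor: 5*g + 25 = 5*(g + 5);  g^2 + 7*g + 12 = (g + 4)*(g + 3)
Cancel the common factors (g + 3), (g + 5).

5*g + 20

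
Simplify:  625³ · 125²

5^18

625³ = 5^12; 125² = 5^6
Combine exponents: 5^18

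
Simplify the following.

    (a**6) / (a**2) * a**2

Quotient: a**4
Multiply by a**2: add exponents.

a**6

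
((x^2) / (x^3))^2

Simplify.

Inside the bracket: (x^-1)
Raise to the power 2: (x^-2)

x^(-2)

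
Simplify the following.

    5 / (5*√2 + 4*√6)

(-25*√2 + 20*√6)/46

Multiply numerator and denominator by -5*√2 + 4*√6.
Denominator becomes 46; numerator becomes -25*√2 + 20*√6.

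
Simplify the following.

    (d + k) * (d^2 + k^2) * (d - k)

d^4 - k^4

Pair the conjugate factors: (d+k)(d-k) = d^2 - k^2, then repeat with the next factor.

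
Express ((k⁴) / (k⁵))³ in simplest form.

Inside the bracket: (k^-1)
Raise to the power 3: (k^-3)

k^(-3)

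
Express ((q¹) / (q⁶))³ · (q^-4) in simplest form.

q^(-19)

Inside the bracket: (q^-5)
Raise to the power 3: (q^-15)
Multiply by (q^-4): add exponents.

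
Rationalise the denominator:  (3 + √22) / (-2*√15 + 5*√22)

(6*√15 + 2*√330 + 15*√22 + 110)/490

Multiply numerator and denominator by 2*√15 + 5*√22.
Denominator becomes 490; numerator becomes 6*√15 + 2*√330 + 15*√22 + 110.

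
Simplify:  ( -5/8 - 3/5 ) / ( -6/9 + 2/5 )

147/32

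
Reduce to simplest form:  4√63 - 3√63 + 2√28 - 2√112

-√7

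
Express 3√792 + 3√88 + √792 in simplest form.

30*√22

3√792 = 18*√22; 3√88 = 6*√22; √792 = 6*√22
Combine: (18 + 6 + 6)·√22 = 30*√22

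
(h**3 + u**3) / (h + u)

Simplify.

Factor as (a+b)(a**2-ab+b**2) with a=u, b=h.

h**2 - h*u + u**2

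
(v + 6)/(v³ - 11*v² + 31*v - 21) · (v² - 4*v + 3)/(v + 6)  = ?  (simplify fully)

1/(v - 7)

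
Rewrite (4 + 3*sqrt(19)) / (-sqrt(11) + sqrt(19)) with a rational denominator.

Multiply numerator and denominator by sqrt(11) + sqrt(19).
Denominator becomes 8; numerator becomes 4*sqrt(11) + 4*sqrt(19) + 3*sqrt(209) + 57.

(4*sqrt(11) + 4*sqrt(19) + 3*sqrt(209) + 57)/8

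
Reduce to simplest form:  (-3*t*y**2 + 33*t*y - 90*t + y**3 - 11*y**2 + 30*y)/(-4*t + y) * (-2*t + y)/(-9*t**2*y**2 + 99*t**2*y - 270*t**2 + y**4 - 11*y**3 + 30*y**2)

(-2*t + y)/(-12*t**2 - t*y + y**2)

Factor: -3*t*y**2 + 33*t*y - 90*t + y**3 - 11*y**2 + 30*y = (y - 6)*(y - 5)*(-3*t + y);  -9*t**2*y**2 + 99*t**2*y - 270*t**2 + y**4 - 11*y**3 + 30*y**2 = (y - 5)*(y - 6)*(3*t + y)*(-3*t + y)
Cancel the common factors (y - 6), (y - 5), (-3*t + y).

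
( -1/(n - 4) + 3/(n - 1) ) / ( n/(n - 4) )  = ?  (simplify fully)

(2*n - 11)/(n² - n)

Numerator: -1/(n - 4) + 3/(n - 1) = (2*n - 11)/(n² - 5*n + 4)
Denominator: n/(n - 4) = n/(n - 4)
Divide: ((2*n - 11)/(n² - 5*n + 4)) · ((n - 4)/n) = (2*n - 11)/(n² - n)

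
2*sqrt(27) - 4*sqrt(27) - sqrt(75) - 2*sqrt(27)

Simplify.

-17*sqrt(3)

2*sqrt(27) = 6*sqrt(3); 4*sqrt(27) = 12*sqrt(3); sqrt(75) = 5*sqrt(3); 2*sqrt(27) = 6*sqrt(3)
Combine: (6 - 12 - 5 - 6)·sqrt(3) = -17*sqrt(3)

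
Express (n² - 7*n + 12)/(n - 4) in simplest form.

n - 3

Factor: n² - 7*n + 12 = (n - 3)·(n - 4)
Cancel the common factor (n - 4).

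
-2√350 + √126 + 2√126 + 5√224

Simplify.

2√350 = 10*√14; √126 = 3*√14; 2√126 = 6*√14; 5√224 = 20*√14
Combine: (-10 + 3 + 6 + 20)·√14 = 19*√14

19*√14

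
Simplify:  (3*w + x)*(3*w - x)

Difference of squares with P = 3*w, Q = x.

9*w^2 - x^2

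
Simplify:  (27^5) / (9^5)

3^5

27^5 = 3^15; 9^5 = 3^10
Combine exponents: 3^5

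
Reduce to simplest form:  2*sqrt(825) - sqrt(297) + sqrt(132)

9*sqrt(33)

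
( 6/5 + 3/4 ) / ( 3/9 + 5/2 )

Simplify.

Numerator: 6/5 + 3/4 = 39/20
Denominator: 3/9 + 5/2 = 17/6
Divide: (39/20) · (6/17) = 117/170

117/170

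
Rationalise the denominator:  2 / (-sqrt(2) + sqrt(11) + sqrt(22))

Group as (sqrt(11) + sqrt(22)) - sqrt(2); multiply by (sqrt(11) + sqrt(22)) + sqrt(2), then rationalise the remaining surd.

(-62*sqrt(2) - 18*sqrt(22) + 26*sqrt(11) + 88)/7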